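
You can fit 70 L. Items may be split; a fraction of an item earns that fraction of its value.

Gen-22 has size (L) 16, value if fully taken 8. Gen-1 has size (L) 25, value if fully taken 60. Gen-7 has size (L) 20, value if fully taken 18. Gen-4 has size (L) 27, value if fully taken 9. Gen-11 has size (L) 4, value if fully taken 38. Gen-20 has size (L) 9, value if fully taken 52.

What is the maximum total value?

Rank by value-to-size ratio: Gen-11 38/4≈9.5, Gen-20 52/9≈5.78, Gen-1 60/25≈2.4, Gen-7 18/20≈0.9, Gen-22 8/16≈0.5, Gen-4 9/27≈0.333.
All 4 L of Gen-11 fit (value 38) ; 66 remain.
All 9 L of Gen-20 fit (value 52) ; 57 remain.
All 25 L of Gen-1 fit (value 60) ; 32 remain.
Take all of Gen-7 (20 L, value 18) ; 12 L left.
Only 12 L remain; take 12/16 of Gen-22 for value 8×12/16 = 6.
Total value = 174.

174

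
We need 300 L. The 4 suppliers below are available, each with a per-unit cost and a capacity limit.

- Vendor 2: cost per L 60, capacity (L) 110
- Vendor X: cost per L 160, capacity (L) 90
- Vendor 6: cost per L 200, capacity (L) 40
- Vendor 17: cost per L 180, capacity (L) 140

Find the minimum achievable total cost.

Use suppliers in increasing cost order.
Take 110 from Vendor 2 at 60 — need 190 more.
Vendor X at 160: take all 90 L — 100 still needed.
Take 100 from Vendor 17 at 180 to finish.
Vendor 6: unused.
Cost = 110×60 + 90×160 + 100×180 = 39000.

39000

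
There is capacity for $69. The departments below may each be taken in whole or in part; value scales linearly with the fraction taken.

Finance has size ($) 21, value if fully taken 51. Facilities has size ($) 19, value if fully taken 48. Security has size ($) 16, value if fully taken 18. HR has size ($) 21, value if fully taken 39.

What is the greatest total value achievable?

147

Rank by value-to-size ratio: Facilities 48/19≈2.53, Finance 51/21≈2.43, HR 39/21≈1.86, Security 18/16≈1.12.
Facilities: take in full, 19 $ for value 48 ; 50 left.
Take all of Finance (21 $, value 51) ; 29 $ left.
HR: take in full, 21 $ for value 39 ; 8 left.
8 $ left: a 8/16 share of Security gives 18×8/16 = 9.
Total value = 147.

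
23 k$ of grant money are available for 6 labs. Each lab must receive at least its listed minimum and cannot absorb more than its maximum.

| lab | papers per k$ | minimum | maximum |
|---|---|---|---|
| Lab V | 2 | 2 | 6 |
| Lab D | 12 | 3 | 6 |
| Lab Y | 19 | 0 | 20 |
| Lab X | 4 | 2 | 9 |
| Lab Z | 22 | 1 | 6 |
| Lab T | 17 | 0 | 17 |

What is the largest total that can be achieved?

370

Meeting every minimum uses 2+3+0+2+1+0 = 8 k$, leaving 15.
Highest papers per k$ first: Lab Z 22 > Lab Y 19 > Lab T 17 > Lab D 12 > Lab X 4 > Lab V 2.
Lab Z: +5 to 6 (cap) → 10 left.
Lab Y: +10 (room for 20) → 10. Pool exhausted.
Total = 2×2 + 12×3 + 19×10 + 4×2 + 22×6 = 370.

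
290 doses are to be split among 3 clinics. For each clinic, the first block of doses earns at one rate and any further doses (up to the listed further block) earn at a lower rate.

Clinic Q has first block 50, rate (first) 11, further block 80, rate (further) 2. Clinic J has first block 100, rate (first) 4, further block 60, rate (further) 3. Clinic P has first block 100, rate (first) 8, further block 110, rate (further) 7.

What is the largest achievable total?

2240

Rank every tier by rate: Clinic Q/T1 11 > Clinic P/T1 8 > Clinic P/T2 7 > Clinic J/T1 4 > Clinic J/T2 3 > Clinic Q/T2 2.
Clinic Q T1 at 11: fill all 50 → 240 left.
Fill Clinic P T1 block (100 at 8) → 140 left.
Fill Clinic P T2 block (110 at 7) → 30 left.
30 remain; put them into Clinic J T1 at 4.
Total = 11×50 + 8×100 + 7×110 + 4×30 = 2240.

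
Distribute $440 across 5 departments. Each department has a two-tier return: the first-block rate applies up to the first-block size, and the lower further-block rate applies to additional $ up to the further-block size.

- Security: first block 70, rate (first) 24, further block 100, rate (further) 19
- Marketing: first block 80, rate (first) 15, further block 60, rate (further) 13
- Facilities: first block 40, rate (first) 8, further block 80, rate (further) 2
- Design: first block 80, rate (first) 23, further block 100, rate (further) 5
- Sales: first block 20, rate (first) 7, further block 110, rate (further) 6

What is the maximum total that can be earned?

7790

Rank every tier by rate: Security/T1 24 > Design/T1 23 > Security/T2 19 > Marketing/T1 15 > Marketing/T2 13 > Facilities/T1 8 > Sales/T1 7 > Sales/T2 6 > Design/T2 5 > Facilities/T2 2.
Security/T1 (24): +70 — 370 left.
Design/T1 (23): +80 — 290 left.
Fill Security T2 block (100 at 19) — 190 left.
Marketing/T1 (15): +80 — 110 left.
Marketing T2 at 13: fill all 60 — 50 left.
Facilities/T1 (8): +40 — 10 left.
10 remain; put them into Sales T1 at 7.
Total = 24×70 + 23×80 + 19×100 + 15×80 + 13×60 + 8×40 + 7×10 = 7790.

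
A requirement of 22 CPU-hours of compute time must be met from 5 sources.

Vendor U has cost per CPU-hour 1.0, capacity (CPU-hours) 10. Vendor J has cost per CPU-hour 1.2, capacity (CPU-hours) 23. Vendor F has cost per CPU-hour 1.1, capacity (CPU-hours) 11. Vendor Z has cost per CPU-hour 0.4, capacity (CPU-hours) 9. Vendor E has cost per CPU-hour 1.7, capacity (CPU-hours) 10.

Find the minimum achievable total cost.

Use sources in increasing cost order.
Take 9 from Vendor Z at 0.4 ; need 13 more.
Vendor U at 1.0: take all 10 CPU-hours ; 3 still needed.
Take 3 from Vendor F at 1.1 to finish.
Vendor J, Vendor E: unused.
Cost = 9×0.4 + 10×1.0 + 3×1.1 = 16.9.

16.9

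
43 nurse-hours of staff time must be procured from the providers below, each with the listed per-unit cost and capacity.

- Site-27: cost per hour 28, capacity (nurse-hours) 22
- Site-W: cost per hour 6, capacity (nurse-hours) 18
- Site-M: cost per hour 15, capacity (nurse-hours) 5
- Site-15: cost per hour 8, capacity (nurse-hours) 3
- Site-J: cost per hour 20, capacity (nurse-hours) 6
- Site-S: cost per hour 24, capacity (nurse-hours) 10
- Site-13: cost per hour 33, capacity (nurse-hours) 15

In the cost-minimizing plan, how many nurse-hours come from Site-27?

Fill from the cheapest provider first.
Site-W at 6: take all 18 nurse-hours — 25 still needed.
Site-15 at 8: take all 3 nurse-hours — 22 still needed.
Take 5 from Site-M at 15 — need 17 more.
Site-J (20): use full 6 — 11 nurse-hours to go.
Site-S at 24: take all 10 nurse-hours — 1 still needed.
Site-27 at 28: take 1 of its 22 — requirement met.
Site-13: unused.

1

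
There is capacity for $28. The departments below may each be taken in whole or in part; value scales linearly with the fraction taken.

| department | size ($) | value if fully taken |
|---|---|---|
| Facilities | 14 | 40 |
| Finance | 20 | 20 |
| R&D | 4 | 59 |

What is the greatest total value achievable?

109

Rank by value-to-size ratio: R&D 59/4≈14.8, Facilities 40/14≈2.86, Finance 20/20≈1.
Take all of R&D (4 $, value 59) ; 24 $ left.
Facilities: take in full, 14 $ for value 40 ; 10 left.
10 $ left: a 10/20 share of Finance gives 20×10/20 = 10.
Total value = 109.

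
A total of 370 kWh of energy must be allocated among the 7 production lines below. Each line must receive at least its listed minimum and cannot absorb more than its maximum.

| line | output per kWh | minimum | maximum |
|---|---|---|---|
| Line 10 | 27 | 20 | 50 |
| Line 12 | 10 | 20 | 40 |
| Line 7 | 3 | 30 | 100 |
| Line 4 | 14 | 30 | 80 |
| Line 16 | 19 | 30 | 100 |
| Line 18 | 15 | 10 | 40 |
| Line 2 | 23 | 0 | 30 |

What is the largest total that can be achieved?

Meeting every minimum uses 20+20+30+30+30+10+0 = 140 kWh, leaving 230.
Rank by output per kWh: Line 10 27 > Line 2 23 > Line 16 19 > Line 18 15 > Line 4 14 > Line 12 10 > Line 7 3.
Line 10: +30 to 50 (cap) → 200 left.
Give Line 2 30 more to hit its cap of 30 → 170 left.
Line 16: +70 to 100 (cap) → 100 left.
Line 18: +30 to 40 (cap) → 70 left.
Give Line 4 50 more to hit its cap of 80 → 20 left.
Line 12: +20 to 40 (cap) → 0 left.
Total = 27×50 + 10×40 + 3×30 + 14×80 + 19×100 + 15×40 + 23×30 = 6150.

6150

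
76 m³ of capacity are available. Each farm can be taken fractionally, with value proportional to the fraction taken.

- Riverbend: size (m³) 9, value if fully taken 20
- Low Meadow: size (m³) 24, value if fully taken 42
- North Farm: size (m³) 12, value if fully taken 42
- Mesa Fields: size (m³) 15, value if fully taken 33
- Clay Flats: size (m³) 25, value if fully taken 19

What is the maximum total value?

149.16

Rank by value-to-size ratio: North Farm 42/12≈3.5, Riverbend 20/9≈2.22, Mesa Fields 33/15≈2.2, Low Meadow 42/24≈1.75, Clay Flats 19/25≈0.76.
North Farm: take in full, 12 m³ for value 42 → 64 left.
Take all of Riverbend (9 m³, value 20) → 55 m³ left.
Take all of Mesa Fields (15 m³, value 33) → 40 m³ left.
Take all of Low Meadow (24 m³, value 42) → 16 m³ left.
Fill the last 16 m³ with part of Clay Flats: 16/25 of it earns 12.16.
Total value = 149.16.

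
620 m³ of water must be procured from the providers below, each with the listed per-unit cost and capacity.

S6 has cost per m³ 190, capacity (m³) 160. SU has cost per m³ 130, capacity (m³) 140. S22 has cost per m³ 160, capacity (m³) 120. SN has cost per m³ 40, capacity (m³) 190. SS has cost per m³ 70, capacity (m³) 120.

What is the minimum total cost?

Use providers in increasing cost order.
SN at 40: take all 190 m³ ; 430 still needed.
Take 120 from SS at 70 ; need 310 more.
SU at 130: take all 140 m³ ; 170 still needed.
Take 120 from S22 at 160 ; need 50 more.
S6 (190): take the remaining 50 ; done.
Cost = 190×40 + 120×70 + 140×130 + 120×160 + 50×190 = 62900.

62900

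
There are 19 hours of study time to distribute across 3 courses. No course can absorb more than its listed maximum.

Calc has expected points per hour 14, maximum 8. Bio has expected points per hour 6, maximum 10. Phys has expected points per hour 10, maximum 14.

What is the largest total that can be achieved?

Highest expected points per hour first: Calc 14 > Phys 10 > Bio 6.
Give Calc 8 to hit its cap of 8 → 11 left.
Only 11 left; Phys takes them to reach 11.
Total = 14×8 + 10×11 = 222.

222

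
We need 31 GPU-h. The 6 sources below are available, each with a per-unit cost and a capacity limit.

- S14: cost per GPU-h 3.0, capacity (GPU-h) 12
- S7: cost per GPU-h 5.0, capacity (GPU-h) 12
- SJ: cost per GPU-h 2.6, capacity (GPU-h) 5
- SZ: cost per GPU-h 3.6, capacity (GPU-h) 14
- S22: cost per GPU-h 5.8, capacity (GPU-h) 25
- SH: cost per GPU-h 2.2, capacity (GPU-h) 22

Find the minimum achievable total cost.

Cheapest first:
Take 22 from SH at 2.2 → need 9 more.
Take 5 from SJ at 2.6 → need 4 more.
S14 at 3.0: take 4 of its 12 → requirement met.
SZ, S7, S22: unused.
Cost = 22×2.2 + 5×2.6 + 4×3.0 = 73.4.

73.4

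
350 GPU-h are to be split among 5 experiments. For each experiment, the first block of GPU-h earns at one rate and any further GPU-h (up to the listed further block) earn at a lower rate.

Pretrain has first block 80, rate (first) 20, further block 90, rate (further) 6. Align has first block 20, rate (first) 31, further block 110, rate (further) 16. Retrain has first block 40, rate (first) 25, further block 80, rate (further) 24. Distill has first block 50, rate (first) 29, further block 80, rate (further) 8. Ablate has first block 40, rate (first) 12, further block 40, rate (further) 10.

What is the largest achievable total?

7870

Order all 10 blocks by rate: Align/T1 31 > Distill/T1 29 > Retrain/T1 25 > Retrain/T2 24 > Pretrain/T1 20 > Align/T2 16 > Ablate/T1 12 > Ablate/T2 10 > Distill/T2 8 > Pretrain/T2 6.
Fill Align T1 block (20 at 31) ; 330 left.
Distill/T1 (29): +50 ; 280 left.
Fill Retrain T1 block (40 at 25) ; 240 left.
Retrain/T2 (24): +80 ; 160 left.
Pretrain T1 at 20: fill all 80 ; 80 left.
Align/T2: +80 of 110 at 16; pool empty.
Total = 31×20 + 29×50 + 25×40 + 24×80 + 20×80 + 16×80 = 7870.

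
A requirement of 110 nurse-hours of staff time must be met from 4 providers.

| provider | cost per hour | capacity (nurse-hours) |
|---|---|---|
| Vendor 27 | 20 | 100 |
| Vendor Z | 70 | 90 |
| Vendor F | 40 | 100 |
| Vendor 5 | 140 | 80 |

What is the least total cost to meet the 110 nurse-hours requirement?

2400

Cheapest first:
Vendor 27 (20): use full 100 → 10 nurse-hours to go.
Vendor F (40): take the remaining 10 → done.
Vendor Z, Vendor 5: unused.
Cost = 100×20 + 10×40 = 2400.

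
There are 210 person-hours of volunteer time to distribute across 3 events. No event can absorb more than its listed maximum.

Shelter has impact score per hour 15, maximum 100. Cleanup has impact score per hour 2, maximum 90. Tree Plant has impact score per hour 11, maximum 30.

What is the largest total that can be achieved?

1990

Order the events by impact score per hour: Shelter 15 > Tree Plant 11 > Cleanup 2.
Give Shelter 100 to hit its cap of 100 — 110 left.
Tree Plant takes 30 to reach its cap of 30 — 80 left.
Cleanup: +80 (room for 90) → 80. Pool exhausted.
Total = 15×100 + 2×80 + 11×30 = 1990.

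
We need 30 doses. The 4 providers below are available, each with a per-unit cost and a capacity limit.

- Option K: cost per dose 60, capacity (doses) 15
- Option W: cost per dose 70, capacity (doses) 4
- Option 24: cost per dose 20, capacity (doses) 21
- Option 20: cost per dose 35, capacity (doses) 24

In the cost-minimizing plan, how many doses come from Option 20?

9

Fill from the cheapest provider first.
Option 24 (20): use full 21 → 9 doses to go.
Option 20 (35): take the remaining 9 → done.
Option K, Option W: unused.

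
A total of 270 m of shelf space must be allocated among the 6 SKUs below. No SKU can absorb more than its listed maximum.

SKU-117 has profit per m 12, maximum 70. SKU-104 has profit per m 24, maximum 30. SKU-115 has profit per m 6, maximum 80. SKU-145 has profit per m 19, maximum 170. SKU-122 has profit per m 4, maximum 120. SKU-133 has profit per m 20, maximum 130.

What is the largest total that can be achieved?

Order the SKUs by profit per m: SKU-104 24 > SKU-133 20 > SKU-145 19 > SKU-117 12 > SKU-115 6 > SKU-122 4.
Give SKU-104 30 to hit its cap of 30 → 240 left.
SKU-133 takes 130 to reach its cap of 130 → 110 left.
Only 110 left; SKU-145 takes them to reach 110.
Total = 24×30 + 19×110 + 20×130 = 5410.

5410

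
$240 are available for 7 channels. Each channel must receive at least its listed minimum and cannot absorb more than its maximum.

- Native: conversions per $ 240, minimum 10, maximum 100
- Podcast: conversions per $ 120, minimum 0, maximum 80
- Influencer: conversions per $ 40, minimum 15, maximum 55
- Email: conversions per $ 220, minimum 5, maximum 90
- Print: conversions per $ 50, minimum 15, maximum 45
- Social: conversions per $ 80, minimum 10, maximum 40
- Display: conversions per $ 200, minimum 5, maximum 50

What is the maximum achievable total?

Meeting every minimum uses 10+0+15+5+15+10+5 = 60 $, leaving 180.
Rank by conversions per $: Native 240 > Email 220 > Display 200 > Podcast 120 > Social 80 > Print 50 > Influencer 40.
Give Native 90 more to hit its cap of 100 → 90 left.
Give Email 85 more to hit its cap of 90 → 5 left.
Only 5 left; Display takes them to reach 10.
Total = 240×100 + 40×15 + 220×90 + 50×15 + 80×10 + 200×10 = 47950.

47950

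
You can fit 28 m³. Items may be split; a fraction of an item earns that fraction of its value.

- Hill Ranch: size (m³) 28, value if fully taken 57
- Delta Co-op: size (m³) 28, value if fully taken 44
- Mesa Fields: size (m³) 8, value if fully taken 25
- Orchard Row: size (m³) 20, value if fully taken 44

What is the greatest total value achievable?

69

Best value per unit of size first: Mesa Fields 25/8≈3.12, Orchard Row 44/20≈2.2, Hill Ranch 57/28≈2.04, Delta Co-op 44/28≈1.57.
All 8 m³ of Mesa Fields fit (value 25) → 20 remain.
Take all of Orchard Row (20 m³, value 44) → 0 m³ left.
Total value = 69.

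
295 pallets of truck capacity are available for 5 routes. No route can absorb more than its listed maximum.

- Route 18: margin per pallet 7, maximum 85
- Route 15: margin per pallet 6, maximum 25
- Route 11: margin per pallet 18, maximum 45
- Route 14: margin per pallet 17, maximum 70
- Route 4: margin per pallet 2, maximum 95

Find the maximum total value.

Order the routes by margin per pallet: Route 11 18 > Route 14 17 > Route 18 7 > Route 15 6 > Route 4 2.
Route 11: +45 to 45 (cap) — 250 left.
Give Route 14 70 to hit its cap of 70 — 180 left.
Route 18: +85 to 85 (cap) — 95 left.
Route 15: +25 to 25 (cap) — 70 left.
Route 4 has room for 95 but only 70 remain, so it gets 70.
Total = 7×85 + 6×25 + 18×45 + 17×70 + 2×70 = 2885.

2885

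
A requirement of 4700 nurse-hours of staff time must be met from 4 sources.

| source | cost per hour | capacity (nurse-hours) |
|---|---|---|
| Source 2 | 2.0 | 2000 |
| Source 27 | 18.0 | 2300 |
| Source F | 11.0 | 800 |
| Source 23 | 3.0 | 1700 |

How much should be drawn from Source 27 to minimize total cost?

200

Cheapest first:
Source 2 at 2.0: take all 2000 nurse-hours ; 2700 still needed.
Source 23 at 3.0: take all 1700 nurse-hours ; 1000 still needed.
Take 800 from Source F at 11.0 ; need 200 more.
Take 200 from Source 27 at 18.0 to finish.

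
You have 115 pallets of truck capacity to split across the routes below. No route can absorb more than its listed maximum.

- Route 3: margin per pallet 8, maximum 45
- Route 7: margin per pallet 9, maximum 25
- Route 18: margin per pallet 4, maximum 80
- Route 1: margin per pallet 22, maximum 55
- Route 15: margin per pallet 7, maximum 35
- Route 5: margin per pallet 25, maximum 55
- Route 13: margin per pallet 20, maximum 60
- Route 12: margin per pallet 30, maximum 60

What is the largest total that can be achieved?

Rank by margin per pallet: Route 12 30 > Route 5 25 > Route 1 22 > Route 13 20 > Route 7 9 > Route 3 8 > Route 15 7 > Route 18 4.
Route 12: +60 to 60 (cap) → 55 left.
Route 5 takes 55 to reach its cap of 55 → 0 left.
Total = 25×55 + 30×60 = 3175.

3175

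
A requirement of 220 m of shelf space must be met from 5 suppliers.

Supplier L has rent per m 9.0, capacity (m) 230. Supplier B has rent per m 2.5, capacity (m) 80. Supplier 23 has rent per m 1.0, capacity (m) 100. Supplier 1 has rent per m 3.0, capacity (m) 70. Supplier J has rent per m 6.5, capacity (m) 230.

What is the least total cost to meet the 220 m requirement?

420

Use suppliers in increasing cost order.
Supplier 23 at 1.0: take all 100 m → 120 still needed.
Take 80 from Supplier B at 2.5 → need 40 more.
Supplier 1 (3.0): take the remaining 40 → done.
Supplier J, Supplier L: unused.
Cost = 100×1.0 + 80×2.5 + 40×3.0 = 420.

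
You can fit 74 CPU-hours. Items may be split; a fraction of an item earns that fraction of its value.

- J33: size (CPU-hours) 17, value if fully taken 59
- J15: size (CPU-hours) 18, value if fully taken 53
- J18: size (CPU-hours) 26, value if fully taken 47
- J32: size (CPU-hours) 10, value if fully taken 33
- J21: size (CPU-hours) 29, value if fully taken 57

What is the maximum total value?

202

Best value per unit of size first: J33 59/17≈3.47, J32 33/10≈3.3, J15 53/18≈2.94, J21 57/29≈1.97, J18 47/26≈1.81.
Take all of J33 (17 CPU-hours, value 59) — 57 CPU-hours left.
All 10 CPU-hours of J32 fit (value 33) — 47 remain.
All 18 CPU-hours of J15 fit (value 53) — 29 remain.
J21: take in full, 29 CPU-hours for value 57 — 0 left.
Total value = 202.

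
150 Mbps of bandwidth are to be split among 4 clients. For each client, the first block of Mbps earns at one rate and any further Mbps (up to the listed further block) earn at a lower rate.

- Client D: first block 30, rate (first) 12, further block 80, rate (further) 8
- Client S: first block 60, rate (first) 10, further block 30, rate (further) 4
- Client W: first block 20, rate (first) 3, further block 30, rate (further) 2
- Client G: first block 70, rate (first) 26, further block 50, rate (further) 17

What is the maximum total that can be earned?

3030

Rank every tier by rate: Client G/tier1 26 > Client G/tier2 17 > Client D/tier1 12 > Client S/tier1 10 > Client D/tier2 8 > Client S/tier2 4 > Client W/tier1 3 > Client W/tier2 2.
Client G/tier1 (26): +70 → 80 left.
Fill Client G tier2 block (50 at 17) → 30 left.
Client D/tier1 (12): +30 → 0 left.
Total = 26×70 + 17×50 + 12×30 = 3030.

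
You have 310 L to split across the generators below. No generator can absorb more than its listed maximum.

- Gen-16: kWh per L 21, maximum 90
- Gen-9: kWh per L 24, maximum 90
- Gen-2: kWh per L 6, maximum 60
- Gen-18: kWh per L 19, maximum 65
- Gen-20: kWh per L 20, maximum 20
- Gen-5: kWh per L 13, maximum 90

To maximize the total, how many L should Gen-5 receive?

45

Rank by kWh per L: Gen-9 24 > Gen-16 21 > Gen-20 20 > Gen-18 19 > Gen-5 13 > Gen-2 6.
Gen-9 takes 90 to reach its cap of 90 ; 220 left.
Give Gen-16 90 to hit its cap of 90 ; 130 left.
Give Gen-20 20 to hit its cap of 20 ; 110 left.
Give Gen-18 65 to hit its cap of 65 ; 45 left.
Gen-5: +45 (room for 90) → 45. Pool exhausted.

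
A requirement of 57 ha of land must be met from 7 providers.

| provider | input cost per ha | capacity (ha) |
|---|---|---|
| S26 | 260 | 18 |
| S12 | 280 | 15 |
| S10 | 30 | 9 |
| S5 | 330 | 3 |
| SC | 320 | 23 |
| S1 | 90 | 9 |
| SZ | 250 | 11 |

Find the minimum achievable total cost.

Cheapest first:
S10 at 30: take all 9 ha → 48 still needed.
S1 at 90: take all 9 ha → 39 still needed.
SZ (250): use full 11 → 28 ha to go.
Take 18 from S26 at 260 → need 10 more.
S12 at 280: take 10 of its 15 → requirement met.
SC, S5: unused.
Cost = 9×30 + 9×90 + 11×250 + 18×260 + 10×280 = 11310.

11310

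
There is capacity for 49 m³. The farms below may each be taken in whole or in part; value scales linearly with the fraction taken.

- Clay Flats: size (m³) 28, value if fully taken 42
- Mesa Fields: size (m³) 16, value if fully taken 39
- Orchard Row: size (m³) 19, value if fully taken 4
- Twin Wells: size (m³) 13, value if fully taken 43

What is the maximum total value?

Sort by value density: Twin Wells 43/13≈3.31, Mesa Fields 39/16≈2.44, Clay Flats 42/28≈1.5, Orchard Row 4/19≈0.211.
Twin Wells: take in full, 13 m³ for value 43 ; 36 left.
Take all of Mesa Fields (16 m³, value 39) ; 20 m³ left.
Only 20 m³ remain; take 20/28 of Clay Flats for value 42×20/28 = 30.
Total value = 112.

112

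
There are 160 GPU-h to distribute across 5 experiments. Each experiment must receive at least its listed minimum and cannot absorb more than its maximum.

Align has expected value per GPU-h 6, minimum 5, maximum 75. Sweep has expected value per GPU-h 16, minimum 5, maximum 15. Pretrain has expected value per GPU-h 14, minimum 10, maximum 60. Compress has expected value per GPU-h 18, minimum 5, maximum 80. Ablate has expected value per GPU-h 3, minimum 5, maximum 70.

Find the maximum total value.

2495

Meeting every minimum uses 5+5+10+5+5 = 30 GPU-h, leaving 130.
Rank by expected value per GPU-h: Compress 18 > Sweep 16 > Pretrain 14 > Align 6 > Ablate 3.
Give Compress 75 more to hit its cap of 80 — 55 left.
Give Sweep 10 more to hit its cap of 15 — 45 left.
Only 45 left; Pretrain takes them to reach 55.
Total = 6×5 + 16×15 + 14×55 + 18×80 + 3×5 = 2495.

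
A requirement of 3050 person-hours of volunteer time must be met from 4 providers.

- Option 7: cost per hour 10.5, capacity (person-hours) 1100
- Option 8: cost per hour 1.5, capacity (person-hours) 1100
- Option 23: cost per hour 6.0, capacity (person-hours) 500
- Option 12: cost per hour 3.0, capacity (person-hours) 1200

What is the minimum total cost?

Fill from the cheapest provider first.
Option 8 (1.5): use full 1100 ; 1950 person-hours to go.
Option 12 at 3.0: take all 1200 person-hours ; 750 still needed.
Option 23 at 6.0: take all 500 person-hours ; 250 still needed.
Option 7 at 10.5: take 250 of its 1100 ; requirement met.
Cost = 1100×1.5 + 1200×3.0 + 500×6.0 + 250×10.5 = 10875.

10875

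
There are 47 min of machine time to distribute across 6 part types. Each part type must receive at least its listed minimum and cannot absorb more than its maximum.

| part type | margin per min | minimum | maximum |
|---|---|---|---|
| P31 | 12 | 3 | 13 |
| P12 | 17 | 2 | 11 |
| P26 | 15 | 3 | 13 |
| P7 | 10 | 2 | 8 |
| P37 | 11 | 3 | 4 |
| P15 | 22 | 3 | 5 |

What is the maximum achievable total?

Meeting every minimum uses 3+2+3+2+3+3 = 16 min, leaving 31.
Order the part types by margin per min: P15 22 > P12 17 > P26 15 > P31 12 > P37 11 > P7 10.
Give P15 2 more to hit its cap of 5 ; 29 left.
P12 takes 9 more to reach its cap of 11 ; 20 left.
P26: +10 to 13 (cap) ; 10 left.
Give P31 10 more to hit its cap of 13 ; 0 left.
Total = 12×13 + 17×11 + 15×13 + 10×2 + 11×3 + 22×5 = 701.

701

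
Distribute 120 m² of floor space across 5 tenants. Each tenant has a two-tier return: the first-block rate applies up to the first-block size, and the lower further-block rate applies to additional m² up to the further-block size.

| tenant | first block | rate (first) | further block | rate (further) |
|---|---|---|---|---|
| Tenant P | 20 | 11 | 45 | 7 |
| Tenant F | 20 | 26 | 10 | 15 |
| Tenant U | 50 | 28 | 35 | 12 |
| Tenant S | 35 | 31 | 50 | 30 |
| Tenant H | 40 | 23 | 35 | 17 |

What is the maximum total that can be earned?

Rank every tier by rate: Tenant S/T1 31 > Tenant S/T2 30 > Tenant U/T1 28 > Tenant F/T1 26 > Tenant H/T1 23 > Tenant H/T2 17 > Tenant F/T2 15 > Tenant U/T2 12 > Tenant P/T1 11 > Tenant P/T2 7.
Tenant S/T1 (31): +35 → 85 left.
Tenant S/T2 (30): +50 → 35 left.
35 remain; put them into Tenant U T1 at 28.
Total = 31×35 + 30×50 + 28×35 = 3565.

3565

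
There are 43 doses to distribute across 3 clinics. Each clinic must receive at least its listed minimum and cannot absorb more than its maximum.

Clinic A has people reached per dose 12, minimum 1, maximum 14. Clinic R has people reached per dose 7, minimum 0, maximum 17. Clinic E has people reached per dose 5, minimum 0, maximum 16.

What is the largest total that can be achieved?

Meeting every minimum uses 1+0+0 = 1 doses, leaving 42.
Rank by people reached per dose: Clinic A 12 > Clinic R 7 > Clinic E 5.
Clinic A: +13 to 14 (cap) → 29 left.
Clinic R: +17 to 17 (cap) → 12 left.
Clinic E has room for 16 more but only 12 remain, so it gets 12.
Total = 12×14 + 7×17 + 5×12 = 347.

347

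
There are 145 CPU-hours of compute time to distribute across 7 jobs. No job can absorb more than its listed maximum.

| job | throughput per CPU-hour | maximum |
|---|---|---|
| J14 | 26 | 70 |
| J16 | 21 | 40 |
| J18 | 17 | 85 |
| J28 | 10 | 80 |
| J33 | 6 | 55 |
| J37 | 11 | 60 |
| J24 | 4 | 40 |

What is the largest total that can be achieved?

3255

Order the jobs by throughput per CPU-hour: J14 26 > J16 21 > J18 17 > J37 11 > J28 10 > J33 6 > J24 4.
Give J14 70 to hit its cap of 70 — 75 left.
J16: +40 to 40 (cap) — 35 left.
Only 35 left; J18 takes them to reach 35.
Total = 26×70 + 21×40 + 17×35 = 3255.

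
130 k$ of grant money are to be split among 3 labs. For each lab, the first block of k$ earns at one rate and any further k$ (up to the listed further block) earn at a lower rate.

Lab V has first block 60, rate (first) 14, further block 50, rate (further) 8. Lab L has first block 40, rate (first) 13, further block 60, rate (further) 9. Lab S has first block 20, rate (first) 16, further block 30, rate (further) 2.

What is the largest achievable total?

1770

Order all 6 blocks by rate: Lab S/T1 16 > Lab V/T1 14 > Lab L/T1 13 > Lab L/T2 9 > Lab V/T2 8 > Lab S/T2 2.
Fill Lab S T1 block (20 at 16) ; 110 left.
Lab V/T1 (14): +60 ; 50 left.
Lab L/T1 (13): +40 ; 10 left.
10 remain; put them into Lab L T2 at 9.
Total = 16×20 + 14×60 + 13×40 + 9×10 = 1770.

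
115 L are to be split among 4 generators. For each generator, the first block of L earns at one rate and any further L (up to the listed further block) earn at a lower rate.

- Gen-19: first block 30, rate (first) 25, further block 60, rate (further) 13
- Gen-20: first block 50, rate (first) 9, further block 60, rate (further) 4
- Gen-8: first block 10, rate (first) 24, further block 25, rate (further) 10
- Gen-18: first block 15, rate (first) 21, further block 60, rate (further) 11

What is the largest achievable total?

2085

Order all 8 blocks by rate: Gen-19/T1 25 > Gen-8/T1 24 > Gen-18/T1 21 > Gen-19/T2 13 > Gen-18/T2 11 > Gen-8/T2 10 > Gen-20/T1 9 > Gen-20/T2 4.
Gen-19 T1 at 25: fill all 30 ; 85 left.
Gen-8/T1 (24): +10 ; 75 left.
Fill Gen-18 T1 block (15 at 21) ; 60 left.
Gen-19 T2 at 13: fill all 60 ; 0 left.
Total = 25×30 + 24×10 + 21×15 + 13×60 = 2085.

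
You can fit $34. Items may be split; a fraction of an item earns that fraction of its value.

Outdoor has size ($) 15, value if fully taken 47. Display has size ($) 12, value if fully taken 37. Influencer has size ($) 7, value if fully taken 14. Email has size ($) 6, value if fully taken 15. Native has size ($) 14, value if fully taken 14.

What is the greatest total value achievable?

Best value per unit of size first: Outdoor 47/15≈3.13, Display 37/12≈3.08, Email 15/6≈2.5, Influencer 14/7≈2, Native 14/14≈1.
Outdoor: take in full, 15 $ for value 47 ; 19 left.
All 12 $ of Display fit (value 37) ; 7 remain.
Take all of Email (6 $, value 15) ; 1 $ left.
Fill the last 1 $ with part of Influencer: 1/7 of it earns 2.
Total value = 101.

101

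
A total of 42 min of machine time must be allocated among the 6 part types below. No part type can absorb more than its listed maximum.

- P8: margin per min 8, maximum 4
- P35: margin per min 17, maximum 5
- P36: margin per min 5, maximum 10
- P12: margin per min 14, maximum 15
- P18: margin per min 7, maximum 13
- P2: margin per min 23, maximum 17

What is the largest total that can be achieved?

Order the part types by margin per min: P2 23 > P35 17 > P12 14 > P8 8 > P18 7 > P36 5.
P2 takes 17 to reach its cap of 17 ; 25 left.
Give P35 5 to hit its cap of 5 ; 20 left.
P12: +15 to 15 (cap) ; 5 left.
P8: +4 to 4 (cap) ; 1 left.
Only 1 left; P18 takes them to reach 1.
Total = 8×4 + 17×5 + 14×15 + 7×1 + 23×17 = 725.

725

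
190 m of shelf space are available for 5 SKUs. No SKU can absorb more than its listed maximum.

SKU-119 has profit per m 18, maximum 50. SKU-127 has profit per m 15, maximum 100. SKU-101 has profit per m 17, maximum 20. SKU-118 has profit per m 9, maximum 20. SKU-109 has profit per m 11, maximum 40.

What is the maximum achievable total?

Order the SKUs by profit per m: SKU-119 18 > SKU-101 17 > SKU-127 15 > SKU-109 11 > SKU-118 9.
SKU-119 takes 50 to reach its cap of 50 ; 140 left.
Give SKU-101 20 to hit its cap of 20 ; 120 left.
SKU-127: +100 to 100 (cap) ; 20 left.
SKU-109 has room for 40 but only 20 remain, so it gets 20.
Total = 18×50 + 15×100 + 17×20 + 11×20 = 2960.

2960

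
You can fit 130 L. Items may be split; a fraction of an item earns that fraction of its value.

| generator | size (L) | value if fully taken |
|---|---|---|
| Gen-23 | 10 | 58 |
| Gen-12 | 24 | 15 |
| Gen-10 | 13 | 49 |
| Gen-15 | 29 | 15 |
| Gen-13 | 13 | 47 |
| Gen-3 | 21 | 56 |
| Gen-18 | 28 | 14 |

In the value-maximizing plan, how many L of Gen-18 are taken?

Best value per unit of size first: Gen-23 58/10≈5.8, Gen-10 49/13≈3.77, Gen-13 47/13≈3.62, Gen-3 56/21≈2.67, Gen-12 15/24≈0.625, Gen-15 15/29≈0.517, Gen-18 14/28≈0.5.
All 10 L of Gen-23 fit (value 58) — 120 remain.
Gen-10: take in full, 13 L for value 49 — 107 left.
Gen-13: take in full, 13 L for value 47 — 94 left.
Take all of Gen-3 (21 L, value 56) — 73 L left.
Take all of Gen-12 (24 L, value 15) — 49 L left.
Gen-15: take in full, 29 L for value 15 — 20 left.
20 L left: a 20/28 share of Gen-18 gives 14×20/28 = 10.

20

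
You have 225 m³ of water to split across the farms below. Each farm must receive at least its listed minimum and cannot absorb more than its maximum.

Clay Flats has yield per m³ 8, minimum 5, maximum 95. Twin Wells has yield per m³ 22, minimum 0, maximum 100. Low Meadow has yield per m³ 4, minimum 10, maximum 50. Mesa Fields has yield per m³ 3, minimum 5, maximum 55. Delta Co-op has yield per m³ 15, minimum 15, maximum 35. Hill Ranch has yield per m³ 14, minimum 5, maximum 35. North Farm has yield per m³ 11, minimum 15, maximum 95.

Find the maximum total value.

Meeting every minimum uses 5+0+10+5+15+5+15 = 55 m³, leaving 170.
Highest yield per m³ first: Twin Wells 22 > Delta Co-op 15 > Hill Ranch 14 > North Farm 11 > Clay Flats 8 > Low Meadow 4 > Mesa Fields 3.
Twin Wells: +100 to 100 (cap) → 70 left.
Give Delta Co-op 20 more to hit its cap of 35 → 50 left.
Hill Ranch takes 30 more to reach its cap of 35 → 20 left.
Only 20 left; North Farm takes them to reach 35.
Total = 8×5 + 22×100 + 4×10 + 3×5 + 15×35 + 14×35 + 11×35 = 3695.

3695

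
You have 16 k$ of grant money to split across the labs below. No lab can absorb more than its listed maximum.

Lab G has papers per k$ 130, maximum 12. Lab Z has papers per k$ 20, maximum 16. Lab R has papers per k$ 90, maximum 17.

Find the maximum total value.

Rank by papers per k$: Lab G 130 > Lab R 90 > Lab Z 20.
Give Lab G 12 to hit its cap of 12 ; 4 left.
Only 4 left; Lab R takes them to reach 4.
Total = 130×12 + 90×4 = 1920.

1920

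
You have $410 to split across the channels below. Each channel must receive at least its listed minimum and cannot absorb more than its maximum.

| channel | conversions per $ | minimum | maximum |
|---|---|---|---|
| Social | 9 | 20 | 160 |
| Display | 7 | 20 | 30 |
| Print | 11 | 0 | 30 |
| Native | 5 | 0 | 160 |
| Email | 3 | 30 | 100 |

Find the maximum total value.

2870

Meeting every minimum uses 20+20+0+0+30 = 70 $, leaving 340.
Highest conversions per $ first: Print 11 > Social 9 > Display 7 > Native 5 > Email 3.
Print takes 30 more to reach its cap of 30 ; 310 left.
Social takes 140 more to reach its cap of 160 ; 170 left.
Give Display 10 more to hit its cap of 30 ; 160 left.
Native takes 160 more to reach its cap of 160 ; 0 left.
Total = 9×160 + 7×30 + 11×30 + 5×160 + 3×30 = 2870.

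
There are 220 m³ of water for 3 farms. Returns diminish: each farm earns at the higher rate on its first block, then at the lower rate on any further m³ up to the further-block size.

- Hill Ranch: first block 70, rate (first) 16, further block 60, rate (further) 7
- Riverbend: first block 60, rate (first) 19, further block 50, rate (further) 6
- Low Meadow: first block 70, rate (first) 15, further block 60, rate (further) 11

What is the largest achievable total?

Treat each block as its own option and order by rate: Riverbend/T1 19 > Hill Ranch/T1 16 > Low Meadow/T1 15 > Low Meadow/T2 11 > Hill Ranch/T2 7 > Riverbend/T2 6.
Riverbend/T1 (19): +60 → 160 left.
Fill Hill Ranch T1 block (70 at 16) → 90 left.
Low Meadow/T1 (15): +70 → 20 left.
Low Meadow T2 at 11: only 20 left, fill 20.
Total = 19×60 + 16×70 + 15×70 + 11×20 = 3530.

3530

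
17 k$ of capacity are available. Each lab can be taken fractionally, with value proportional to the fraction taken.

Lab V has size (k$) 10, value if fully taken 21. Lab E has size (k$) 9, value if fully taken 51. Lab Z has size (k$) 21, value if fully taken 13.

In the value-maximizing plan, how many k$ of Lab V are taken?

Best value per unit of size first: Lab E 51/9≈5.67, Lab V 21/10≈2.1, Lab Z 13/21≈0.619.
All 9 k$ of Lab E fit (value 51) — 8 remain.
Fill the last 8 k$ with part of Lab V: 8/10 of it earns 16.8.

8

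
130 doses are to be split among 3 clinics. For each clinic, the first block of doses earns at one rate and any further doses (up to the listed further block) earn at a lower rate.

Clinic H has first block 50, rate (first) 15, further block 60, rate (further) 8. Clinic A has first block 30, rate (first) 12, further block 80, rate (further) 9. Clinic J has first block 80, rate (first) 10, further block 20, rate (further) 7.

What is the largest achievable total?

1610

Treat each block as its own option and order by rate: Clinic H/tier1 15 > Clinic A/tier1 12 > Clinic J/tier1 10 > Clinic A/tier2 9 > Clinic H/tier2 8 > Clinic J/tier2 7.
Fill Clinic H tier1 block (50 at 15) — 80 left.
Clinic A/tier1 (12): +30 — 50 left.
Clinic J tier1 at 10: only 50 left, fill 50.
Total = 15×50 + 12×30 + 10×50 = 1610.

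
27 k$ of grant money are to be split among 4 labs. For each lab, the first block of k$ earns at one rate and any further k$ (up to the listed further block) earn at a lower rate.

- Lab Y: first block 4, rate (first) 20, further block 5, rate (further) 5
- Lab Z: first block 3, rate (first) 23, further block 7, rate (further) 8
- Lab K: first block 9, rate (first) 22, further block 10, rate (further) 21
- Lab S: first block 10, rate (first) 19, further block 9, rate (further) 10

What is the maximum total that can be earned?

576

Order all 8 blocks by rate: Lab Z/tier1 23 > Lab K/tier1 22 > Lab K/tier2 21 > Lab Y/tier1 20 > Lab S/tier1 19 > Lab S/tier2 10 > Lab Z/tier2 8 > Lab Y/tier2 5.
Lab Z tier1 at 23: fill all 3 → 24 left.
Fill Lab K tier1 block (9 at 22) → 15 left.
Lab K tier2 at 21: fill all 10 → 5 left.
Lab Y/tier1 (20): +4 → 1 left.
Lab S tier1 at 19: only 1 left, fill 1.
Total = 23×3 + 22×9 + 21×10 + 20×4 + 19×1 = 576.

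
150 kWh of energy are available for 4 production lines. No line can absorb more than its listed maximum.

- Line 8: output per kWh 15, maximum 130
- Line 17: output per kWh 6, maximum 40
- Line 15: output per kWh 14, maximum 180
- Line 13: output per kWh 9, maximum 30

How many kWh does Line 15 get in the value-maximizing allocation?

20

Order the production lines by output per kWh: Line 8 15 > Line 15 14 > Line 13 9 > Line 17 6.
Line 8: +130 to 130 (cap) — 20 left.
Line 15: +20 (room for 180) → 20. Pool exhausted.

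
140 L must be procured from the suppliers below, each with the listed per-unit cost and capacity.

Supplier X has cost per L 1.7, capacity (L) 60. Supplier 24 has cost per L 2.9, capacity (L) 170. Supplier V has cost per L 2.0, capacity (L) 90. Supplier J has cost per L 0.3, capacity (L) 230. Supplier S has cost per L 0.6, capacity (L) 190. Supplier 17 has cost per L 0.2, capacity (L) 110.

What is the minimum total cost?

Use suppliers in increasing cost order.
Supplier 17 (0.2): use full 110 — 30 L to go.
Take 30 from Supplier J at 0.3 to finish.
Supplier S, Supplier X, Supplier V, Supplier 24: unused.
Cost = 110×0.2 + 30×0.3 = 31.

31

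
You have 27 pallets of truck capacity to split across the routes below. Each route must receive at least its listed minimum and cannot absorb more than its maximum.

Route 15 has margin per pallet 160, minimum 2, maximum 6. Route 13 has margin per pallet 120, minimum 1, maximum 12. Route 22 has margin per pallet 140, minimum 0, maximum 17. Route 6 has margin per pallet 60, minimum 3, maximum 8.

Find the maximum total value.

3640

Meeting every minimum uses 2+1+0+3 = 6 pallets, leaving 21.
Highest margin per pallet first: Route 15 160 > Route 22 140 > Route 13 120 > Route 6 60.
Route 15: +4 to 6 (cap) → 17 left.
Route 22 takes 17 more to reach its cap of 17 → 0 left.
Total = 160×6 + 120×1 + 140×17 + 60×3 = 3640.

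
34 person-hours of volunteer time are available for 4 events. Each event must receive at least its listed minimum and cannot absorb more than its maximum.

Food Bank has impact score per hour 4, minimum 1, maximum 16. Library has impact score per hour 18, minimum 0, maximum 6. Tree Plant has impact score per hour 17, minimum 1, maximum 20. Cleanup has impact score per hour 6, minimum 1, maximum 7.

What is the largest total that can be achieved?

Meeting every minimum uses 1+0+1+1 = 3 person-hours, leaving 31.
Rank by impact score per hour: Library 18 > Tree Plant 17 > Cleanup 6 > Food Bank 4.
Library: +6 to 6 (cap) → 25 left.
Give Tree Plant 19 more to hit its cap of 20 → 6 left.
Give Cleanup 6 more to hit its cap of 7 → 0 left.
Total = 4×1 + 18×6 + 17×20 + 6×7 = 494.

494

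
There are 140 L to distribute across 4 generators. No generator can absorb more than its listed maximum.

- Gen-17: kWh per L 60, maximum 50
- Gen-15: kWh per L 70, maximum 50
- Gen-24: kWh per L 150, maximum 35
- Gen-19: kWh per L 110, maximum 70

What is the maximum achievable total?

Highest kWh per L first: Gen-24 150 > Gen-19 110 > Gen-15 70 > Gen-17 60.
Give Gen-24 35 to hit its cap of 35 → 105 left.
Gen-19 takes 70 to reach its cap of 70 → 35 left.
Only 35 left; Gen-15 takes them to reach 35.
Total = 70×35 + 150×35 + 110×70 = 15400.

15400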